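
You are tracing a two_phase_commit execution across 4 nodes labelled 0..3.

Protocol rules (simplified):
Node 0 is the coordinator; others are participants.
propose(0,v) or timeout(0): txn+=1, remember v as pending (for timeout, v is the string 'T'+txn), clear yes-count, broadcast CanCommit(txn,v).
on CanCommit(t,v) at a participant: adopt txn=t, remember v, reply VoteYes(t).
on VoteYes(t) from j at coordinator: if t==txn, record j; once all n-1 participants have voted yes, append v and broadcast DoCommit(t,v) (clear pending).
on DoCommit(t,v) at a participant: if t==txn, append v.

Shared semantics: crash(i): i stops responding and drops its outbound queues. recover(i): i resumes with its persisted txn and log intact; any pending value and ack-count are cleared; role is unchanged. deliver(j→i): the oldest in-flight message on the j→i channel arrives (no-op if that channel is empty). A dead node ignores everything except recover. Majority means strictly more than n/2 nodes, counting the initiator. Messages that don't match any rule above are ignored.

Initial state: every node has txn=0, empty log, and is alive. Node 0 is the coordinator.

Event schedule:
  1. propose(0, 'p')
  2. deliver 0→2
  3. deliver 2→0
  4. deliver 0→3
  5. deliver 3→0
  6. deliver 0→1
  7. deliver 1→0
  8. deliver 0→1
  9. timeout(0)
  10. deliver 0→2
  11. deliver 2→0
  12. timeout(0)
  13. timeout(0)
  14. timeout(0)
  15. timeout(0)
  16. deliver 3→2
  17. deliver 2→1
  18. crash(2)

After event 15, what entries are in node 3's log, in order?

empty

step 1 propose(0,'p'): 0={coor,t=1,log=-}
step 2 deliver 0→2: 2={part,t=1,log=-}
step 3 deliver 2→0: —
step 4 deliver 0→3: 3={part,t=1,log=-}
step 5 deliver 3→0: —
step 6 deliver 0→1: 1={part,t=1,log=-}
step 7 deliver 1→0: 0={coor,t=1,log=p}
step 8 deliver 0→1: 1={part,t=1,log=p}
step 9 timeout(0): 0={coor,t=2,log=p}
step 10 deliver 0→2: 2={part,t=1,log=p}
step 11 deliver 2→0: —
step 12 timeout(0): 0={coor,t=3,log=p}
step 13 timeout(0): 0={coor,t=4,log=p}
step 14 timeout(0): 0={coor,t=5,log=p}
step 15 timeout(0): 0={coor,t=6,log=p}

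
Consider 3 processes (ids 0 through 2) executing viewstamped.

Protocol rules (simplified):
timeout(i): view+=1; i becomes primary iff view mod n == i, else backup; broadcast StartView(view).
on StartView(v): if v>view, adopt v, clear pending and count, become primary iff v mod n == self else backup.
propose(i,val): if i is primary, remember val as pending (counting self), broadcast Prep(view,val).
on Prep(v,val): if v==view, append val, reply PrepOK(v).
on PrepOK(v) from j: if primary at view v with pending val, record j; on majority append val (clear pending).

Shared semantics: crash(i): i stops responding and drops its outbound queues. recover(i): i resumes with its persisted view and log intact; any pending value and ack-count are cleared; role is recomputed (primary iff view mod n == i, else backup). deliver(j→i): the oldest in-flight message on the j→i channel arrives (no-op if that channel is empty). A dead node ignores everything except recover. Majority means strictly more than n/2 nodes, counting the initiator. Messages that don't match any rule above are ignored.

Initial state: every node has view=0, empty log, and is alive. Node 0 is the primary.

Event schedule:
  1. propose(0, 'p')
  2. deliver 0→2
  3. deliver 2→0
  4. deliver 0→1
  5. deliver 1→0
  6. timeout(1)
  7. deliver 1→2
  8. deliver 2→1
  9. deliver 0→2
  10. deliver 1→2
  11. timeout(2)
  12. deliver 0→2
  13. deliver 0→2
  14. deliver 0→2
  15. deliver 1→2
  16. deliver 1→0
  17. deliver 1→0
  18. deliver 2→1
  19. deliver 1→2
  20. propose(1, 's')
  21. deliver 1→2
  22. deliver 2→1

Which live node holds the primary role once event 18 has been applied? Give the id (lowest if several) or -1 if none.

2

1. propose(0,'p'):  nop
2. deliver 0→2:  <2:back v0 p>
3. deliver 2→0:  <0:prim v0 p>
4. deliver 0→1:  <1:back v0 p>
5. deliver 1→0:  nop
6. timeout(1):  <1:prim v1 p>
7. deliver 1→2:  <2:back v1 p>
8. deliver 2→1:  nop
9. deliver 0→2:  nop
10. deliver 1→2:  nop
11. timeout(2):  <2:prim v2 p>
12. deliver 0→2:  nop
13. deliver 0→2:  nop
14. deliver 0→2:  nop
15. deliver 1→2:  nop
16. deliver 1→0:  <0:back v1 p>
17. deliver 1→0:  nop
18. deliver 2→1:  <1:back v2 p>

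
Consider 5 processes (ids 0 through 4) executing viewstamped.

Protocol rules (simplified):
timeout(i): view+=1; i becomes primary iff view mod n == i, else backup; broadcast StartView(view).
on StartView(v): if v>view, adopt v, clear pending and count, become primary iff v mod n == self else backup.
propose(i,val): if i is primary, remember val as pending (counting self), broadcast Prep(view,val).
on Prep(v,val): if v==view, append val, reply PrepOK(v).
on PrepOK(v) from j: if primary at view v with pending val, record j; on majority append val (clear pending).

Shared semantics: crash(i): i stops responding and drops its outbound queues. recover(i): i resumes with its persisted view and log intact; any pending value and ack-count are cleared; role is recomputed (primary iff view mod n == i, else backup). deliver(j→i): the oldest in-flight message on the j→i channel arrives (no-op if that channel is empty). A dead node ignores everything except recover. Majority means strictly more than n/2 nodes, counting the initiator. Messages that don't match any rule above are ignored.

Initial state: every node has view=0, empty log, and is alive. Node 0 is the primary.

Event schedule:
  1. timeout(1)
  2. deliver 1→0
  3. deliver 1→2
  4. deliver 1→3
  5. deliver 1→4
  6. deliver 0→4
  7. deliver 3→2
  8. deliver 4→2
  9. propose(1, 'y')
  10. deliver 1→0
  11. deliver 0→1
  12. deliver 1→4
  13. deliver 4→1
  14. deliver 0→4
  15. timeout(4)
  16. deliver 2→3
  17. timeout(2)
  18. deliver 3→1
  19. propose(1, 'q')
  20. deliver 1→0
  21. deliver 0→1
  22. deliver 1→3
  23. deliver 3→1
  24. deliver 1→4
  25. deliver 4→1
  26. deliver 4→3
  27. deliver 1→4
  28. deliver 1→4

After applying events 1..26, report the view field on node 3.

2

step 1 timeout(1): 1={prim,v=1,log=-}
step 2 deliver 1→0: 0={back,v=1,log=-}
step 3 deliver 1→2: 2={back,v=1,log=-}
step 4 deliver 1→3: 3={back,v=1,log=-}
step 5 deliver 1→4: 4={back,v=1,log=-}
step 6 deliver 0→4: —
step 7 deliver 3→2: —
step 8 deliver 4→2: —
step 9 propose(1,'y'): —
step 10 deliver 1→0: 0={back,v=1,log=y}
step 11 deliver 0→1: —
step 12 deliver 1→4: 4={back,v=1,log=y}
step 13 deliver 4→1: 1={prim,v=1,log=y}
step 14 deliver 0→4: —
step 15 timeout(4): 4={back,v=2,log=y}
step 16 deliver 2→3: —
step 17 timeout(2): 2={prim,v=2,log=-}
step 18 deliver 3→1: —
step 19 propose(1,'q'): —
step 20 deliver 1→0: 0={back,v=1,log=y,q}
step 21 deliver 0→1: —
step 22 deliver 1→3: 3={back,v=1,log=y}
step 23 deliver 3→1: 1={prim,v=1,log=y,q}
step 24 deliver 1→4: —
step 25 deliver 4→1: 1={back,v=2,log=y,q}
step 26 deliver 4→3: 3={back,v=2,log=y}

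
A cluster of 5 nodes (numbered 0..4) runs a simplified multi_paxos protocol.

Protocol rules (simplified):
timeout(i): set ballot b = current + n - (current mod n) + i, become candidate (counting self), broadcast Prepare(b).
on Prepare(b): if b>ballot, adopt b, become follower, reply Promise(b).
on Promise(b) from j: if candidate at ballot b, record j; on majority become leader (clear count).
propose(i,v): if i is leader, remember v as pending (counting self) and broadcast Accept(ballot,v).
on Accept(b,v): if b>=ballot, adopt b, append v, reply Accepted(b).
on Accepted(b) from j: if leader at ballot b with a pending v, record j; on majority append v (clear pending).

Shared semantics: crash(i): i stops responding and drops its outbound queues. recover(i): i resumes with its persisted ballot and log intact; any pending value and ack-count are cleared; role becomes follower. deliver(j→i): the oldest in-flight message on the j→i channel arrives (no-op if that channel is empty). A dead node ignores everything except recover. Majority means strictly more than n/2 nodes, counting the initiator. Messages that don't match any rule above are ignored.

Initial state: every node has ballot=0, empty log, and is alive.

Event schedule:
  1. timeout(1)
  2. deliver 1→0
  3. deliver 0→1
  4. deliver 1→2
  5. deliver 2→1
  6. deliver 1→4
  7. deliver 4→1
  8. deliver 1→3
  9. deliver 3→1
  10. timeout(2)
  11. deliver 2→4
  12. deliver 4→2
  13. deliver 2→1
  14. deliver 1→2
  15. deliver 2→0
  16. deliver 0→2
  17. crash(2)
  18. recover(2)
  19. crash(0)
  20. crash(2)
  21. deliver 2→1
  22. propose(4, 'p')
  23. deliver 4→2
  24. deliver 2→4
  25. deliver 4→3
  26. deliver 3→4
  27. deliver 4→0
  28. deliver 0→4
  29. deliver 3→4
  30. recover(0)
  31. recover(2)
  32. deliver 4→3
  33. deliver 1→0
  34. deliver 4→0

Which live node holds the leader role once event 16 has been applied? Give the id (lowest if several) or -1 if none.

2

e1 timeout(1): 1[cand,b=6,-]
e2 deliver 1→0: 0[foll,b=6,-]
e3 deliver 0→1: ·
e4 deliver 1→2: 2[foll,b=6,-]
e5 deliver 2→1: 1[lead,b=6,-]
e6 deliver 1→4: 4[foll,b=6,-]
e7 deliver 4→1: ·
e8 deliver 1→3: 3[foll,b=6,-]
e9 deliver 3→1: ·
e10 timeout(2): 2[cand,b=12,-]
e11 deliver 2→4: 4[foll,b=12,-]
e12 deliver 4→2: ·
e13 deliver 2→1: 1[foll,b=12,-]
e14 deliver 1→2: 2[lead,b=12,-]
e15 deliver 2→0: 0[foll,b=12,-]
e16 deliver 0→2: ·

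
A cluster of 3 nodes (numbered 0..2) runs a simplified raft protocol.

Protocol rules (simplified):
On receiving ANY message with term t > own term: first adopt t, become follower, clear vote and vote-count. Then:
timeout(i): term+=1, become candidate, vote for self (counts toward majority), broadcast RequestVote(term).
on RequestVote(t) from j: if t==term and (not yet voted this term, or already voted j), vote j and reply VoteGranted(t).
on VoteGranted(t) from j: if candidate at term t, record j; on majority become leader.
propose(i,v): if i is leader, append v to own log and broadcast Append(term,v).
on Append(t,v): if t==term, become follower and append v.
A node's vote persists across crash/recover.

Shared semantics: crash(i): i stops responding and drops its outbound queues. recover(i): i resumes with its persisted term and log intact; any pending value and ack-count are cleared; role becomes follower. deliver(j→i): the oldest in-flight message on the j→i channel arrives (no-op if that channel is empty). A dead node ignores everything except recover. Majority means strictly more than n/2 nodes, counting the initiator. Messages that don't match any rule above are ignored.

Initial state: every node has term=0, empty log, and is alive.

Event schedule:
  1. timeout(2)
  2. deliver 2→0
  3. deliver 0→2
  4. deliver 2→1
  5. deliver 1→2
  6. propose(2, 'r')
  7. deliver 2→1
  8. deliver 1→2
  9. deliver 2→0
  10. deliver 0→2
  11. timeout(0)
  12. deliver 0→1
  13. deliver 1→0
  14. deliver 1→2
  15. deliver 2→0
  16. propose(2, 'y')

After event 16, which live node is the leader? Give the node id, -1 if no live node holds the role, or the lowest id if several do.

0

1. timeout(2):  <2:cand t1 ->
2. deliver 2→0:  <0:foll t1 ->
3. deliver 0→2:  <2:lead t1 ->
4. deliver 2→1:  <1:foll t1 ->
5. deliver 1→2:  nop
6. propose(2,'r'):  <2:lead t1 r>
7. deliver 2→1:  <1:foll t1 r>
8. deliver 1→2:  nop
9. deliver 2→0:  <0:foll t1 r>
10. deliver 0→2:  nop
11. timeout(0):  <0:cand t2 r>
12. deliver 0→1:  <1:foll t2 r>
13. deliver 1→0:  <0:lead t2 r>
14. deliver 1→2:  nop
15. deliver 2→0:  nop
16. propose(2,'y'):  <2:lead t1 r,y>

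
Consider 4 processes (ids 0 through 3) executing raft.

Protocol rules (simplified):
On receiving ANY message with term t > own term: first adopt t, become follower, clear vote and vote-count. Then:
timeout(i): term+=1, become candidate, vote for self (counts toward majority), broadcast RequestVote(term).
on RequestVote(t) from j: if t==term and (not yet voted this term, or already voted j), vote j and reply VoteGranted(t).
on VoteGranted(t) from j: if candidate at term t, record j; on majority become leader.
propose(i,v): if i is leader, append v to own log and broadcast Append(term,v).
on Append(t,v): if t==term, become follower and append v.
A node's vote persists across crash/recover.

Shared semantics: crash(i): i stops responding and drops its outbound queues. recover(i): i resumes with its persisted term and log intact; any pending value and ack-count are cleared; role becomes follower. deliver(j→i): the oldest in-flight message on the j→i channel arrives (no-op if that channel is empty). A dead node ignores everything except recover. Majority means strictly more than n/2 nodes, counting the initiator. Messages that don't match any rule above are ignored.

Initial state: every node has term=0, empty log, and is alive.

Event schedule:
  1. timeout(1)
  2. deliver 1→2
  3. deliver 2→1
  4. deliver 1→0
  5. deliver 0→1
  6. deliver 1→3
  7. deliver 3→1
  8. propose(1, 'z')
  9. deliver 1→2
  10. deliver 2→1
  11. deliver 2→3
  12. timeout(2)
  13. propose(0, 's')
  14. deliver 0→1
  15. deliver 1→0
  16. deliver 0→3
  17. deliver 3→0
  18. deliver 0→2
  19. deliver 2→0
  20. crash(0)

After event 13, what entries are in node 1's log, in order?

step 1 timeout(1): 1={cand,t=1,log=-}
step 2 deliver 1→2: 2={foll,t=1,log=-}
step 3 deliver 2→1: —
step 4 deliver 1→0: 0={foll,t=1,log=-}
step 5 deliver 0→1: 1={lead,t=1,log=-}
step 6 deliver 1→3: 3={foll,t=1,log=-}
step 7 deliver 3→1: —
step 8 propose(1,'z'): 1={lead,t=1,log=z}
step 9 deliver 1→2: 2={foll,t=1,log=z}
step 10 deliver 2→1: —
step 11 deliver 2→3: —
step 12 timeout(2): 2={cand,t=2,log=z}
step 13 propose(0,'s'): —

z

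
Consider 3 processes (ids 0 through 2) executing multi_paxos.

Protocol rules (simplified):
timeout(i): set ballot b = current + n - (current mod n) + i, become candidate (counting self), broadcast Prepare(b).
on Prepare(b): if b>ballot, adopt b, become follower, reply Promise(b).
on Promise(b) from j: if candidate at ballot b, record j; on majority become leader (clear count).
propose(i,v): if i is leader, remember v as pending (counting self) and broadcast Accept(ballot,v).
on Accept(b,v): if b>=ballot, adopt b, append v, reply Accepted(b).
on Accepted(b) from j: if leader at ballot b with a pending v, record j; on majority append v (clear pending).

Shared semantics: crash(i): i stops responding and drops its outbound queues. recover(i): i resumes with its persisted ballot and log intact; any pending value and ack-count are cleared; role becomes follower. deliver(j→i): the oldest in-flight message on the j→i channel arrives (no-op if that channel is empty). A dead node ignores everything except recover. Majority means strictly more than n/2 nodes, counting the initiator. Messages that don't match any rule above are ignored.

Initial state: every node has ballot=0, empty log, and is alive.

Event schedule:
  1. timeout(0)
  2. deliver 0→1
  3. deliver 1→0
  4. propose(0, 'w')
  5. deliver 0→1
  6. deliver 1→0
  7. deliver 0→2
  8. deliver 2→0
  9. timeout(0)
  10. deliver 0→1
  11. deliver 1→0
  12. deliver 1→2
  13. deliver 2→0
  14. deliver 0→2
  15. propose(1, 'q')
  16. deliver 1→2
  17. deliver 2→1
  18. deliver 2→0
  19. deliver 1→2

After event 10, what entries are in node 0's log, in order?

w

after 1 — timeout(0): n0:cand/b3/[-]
after 2 — deliver 0→1: n1:foll/b3/[-]
after 3 — deliver 1→0: n0:lead/b3/[-]
after 4 — propose(0,'w'): ·
after 5 — deliver 0→1: n1:foll/b3/[w]
after 6 — deliver 1→0: n0:lead/b3/[w]
after 7 — deliver 0→2: n2:foll/b3/[-]
after 8 — deliver 2→0: ·
after 9 — timeout(0): n0:cand/b6/[w]
after 10 — deliver 0→1: n1:foll/b6/[w]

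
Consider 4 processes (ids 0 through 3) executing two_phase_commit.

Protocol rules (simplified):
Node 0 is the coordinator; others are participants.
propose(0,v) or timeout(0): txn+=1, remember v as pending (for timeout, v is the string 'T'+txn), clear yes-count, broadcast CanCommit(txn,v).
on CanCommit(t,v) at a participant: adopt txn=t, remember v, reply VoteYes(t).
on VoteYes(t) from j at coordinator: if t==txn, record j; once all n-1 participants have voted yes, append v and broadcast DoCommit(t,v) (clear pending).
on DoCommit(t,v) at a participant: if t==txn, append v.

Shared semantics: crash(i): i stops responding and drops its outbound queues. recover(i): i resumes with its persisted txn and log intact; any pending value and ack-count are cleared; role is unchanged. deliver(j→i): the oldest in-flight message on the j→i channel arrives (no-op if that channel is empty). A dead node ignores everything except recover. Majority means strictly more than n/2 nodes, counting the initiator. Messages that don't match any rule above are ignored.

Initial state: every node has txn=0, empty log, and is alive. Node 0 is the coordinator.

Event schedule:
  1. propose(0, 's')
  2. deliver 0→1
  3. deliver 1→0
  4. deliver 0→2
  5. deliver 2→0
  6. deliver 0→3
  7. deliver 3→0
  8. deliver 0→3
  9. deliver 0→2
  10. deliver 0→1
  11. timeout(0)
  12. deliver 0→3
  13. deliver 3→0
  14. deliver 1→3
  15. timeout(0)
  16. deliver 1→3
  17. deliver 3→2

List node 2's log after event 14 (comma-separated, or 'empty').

s

step 1 propose(0,'s'): 0={coor,t=1,log=-}
step 2 deliver 0→1: 1={part,t=1,log=-}
step 3 deliver 1→0: —
step 4 deliver 0→2: 2={part,t=1,log=-}
step 5 deliver 2→0: —
step 6 deliver 0→3: 3={part,t=1,log=-}
step 7 deliver 3→0: 0={coor,t=1,log=s}
step 8 deliver 0→3: 3={part,t=1,log=s}
step 9 deliver 0→2: 2={part,t=1,log=s}
step 10 deliver 0→1: 1={part,t=1,log=s}
step 11 timeout(0): 0={coor,t=2,log=s}
step 12 deliver 0→3: 3={part,t=2,log=s}
step 13 deliver 3→0: —
step 14 deliver 1→3: —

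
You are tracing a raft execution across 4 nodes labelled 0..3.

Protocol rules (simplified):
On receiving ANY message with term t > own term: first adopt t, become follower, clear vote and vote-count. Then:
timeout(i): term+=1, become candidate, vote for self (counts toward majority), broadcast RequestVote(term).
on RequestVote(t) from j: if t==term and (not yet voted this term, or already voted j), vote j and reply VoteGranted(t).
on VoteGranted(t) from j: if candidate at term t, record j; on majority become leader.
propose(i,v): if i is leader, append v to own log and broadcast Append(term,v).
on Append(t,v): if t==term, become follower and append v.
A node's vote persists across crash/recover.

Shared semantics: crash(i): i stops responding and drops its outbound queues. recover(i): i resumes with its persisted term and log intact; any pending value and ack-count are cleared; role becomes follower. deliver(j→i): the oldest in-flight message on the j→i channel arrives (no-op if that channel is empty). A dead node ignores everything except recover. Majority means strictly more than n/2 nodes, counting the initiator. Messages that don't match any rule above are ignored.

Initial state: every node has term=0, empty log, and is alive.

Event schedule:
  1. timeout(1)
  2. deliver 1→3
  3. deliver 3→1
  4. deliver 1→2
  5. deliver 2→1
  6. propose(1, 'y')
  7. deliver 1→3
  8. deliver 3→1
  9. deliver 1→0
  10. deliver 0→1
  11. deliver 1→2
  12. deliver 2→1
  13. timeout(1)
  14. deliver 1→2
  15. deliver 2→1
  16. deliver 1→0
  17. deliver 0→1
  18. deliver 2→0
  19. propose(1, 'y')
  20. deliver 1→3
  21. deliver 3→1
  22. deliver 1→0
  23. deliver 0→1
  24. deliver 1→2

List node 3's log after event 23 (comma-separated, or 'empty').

after 1 — timeout(1): n1:cand/t1/[-]
after 2 — deliver 1→3: n3:foll/t1/[-]
after 3 — deliver 3→1: ·
after 4 — deliver 1→2: n2:foll/t1/[-]
after 5 — deliver 2→1: n1:lead/t1/[-]
after 6 — propose(1,'y'): n1:lead/t1/[y]
after 7 — deliver 1→3: n3:foll/t1/[y]
after 8 — deliver 3→1: ·
after 9 — deliver 1→0: n0:foll/t1/[-]
after 10 — deliver 0→1: ·
after 11 — deliver 1→2: n2:foll/t1/[y]
after 12 — deliver 2→1: ·
after 13 — timeout(1): n1:cand/t2/[y]
after 14 — deliver 1→2: n2:foll/t2/[y]
after 15 — deliver 2→1: ·
after 16 — deliver 1→0: n0:foll/t1/[y]
after 17 — deliver 0→1: ·
after 18 — deliver 2→0: ·
after 19 — propose(1,'y'): ·
after 20 — deliver 1→3: n3:foll/t2/[y]
after 21 — deliver 3→1: n1:lead/t2/[y]
after 22 — deliver 1→0: n0:foll/t2/[y]
after 23 — deliver 0→1: ·

y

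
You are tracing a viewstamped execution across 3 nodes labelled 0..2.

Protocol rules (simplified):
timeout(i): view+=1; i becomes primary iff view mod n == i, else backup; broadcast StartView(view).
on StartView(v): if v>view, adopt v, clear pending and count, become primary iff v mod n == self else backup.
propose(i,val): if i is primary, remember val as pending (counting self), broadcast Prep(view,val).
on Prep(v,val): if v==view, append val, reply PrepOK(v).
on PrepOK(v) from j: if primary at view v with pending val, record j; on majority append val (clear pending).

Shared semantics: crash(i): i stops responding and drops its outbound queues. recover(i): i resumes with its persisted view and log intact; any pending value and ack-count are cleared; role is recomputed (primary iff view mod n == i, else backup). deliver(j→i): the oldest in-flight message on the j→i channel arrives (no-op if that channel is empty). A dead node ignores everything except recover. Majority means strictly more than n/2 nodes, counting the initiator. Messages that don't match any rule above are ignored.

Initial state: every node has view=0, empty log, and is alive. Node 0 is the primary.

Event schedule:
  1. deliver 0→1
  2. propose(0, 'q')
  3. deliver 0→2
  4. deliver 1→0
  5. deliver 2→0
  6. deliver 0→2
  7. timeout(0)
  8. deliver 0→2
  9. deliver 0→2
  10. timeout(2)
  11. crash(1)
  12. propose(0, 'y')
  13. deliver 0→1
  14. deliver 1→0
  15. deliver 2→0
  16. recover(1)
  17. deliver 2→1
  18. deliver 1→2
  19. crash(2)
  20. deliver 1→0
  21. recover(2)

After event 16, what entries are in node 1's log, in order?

empty

e1 deliver 0→1: ·
e2 propose(0,'q'): ·
e3 deliver 0→2: 2[back,v=0,q]
e4 deliver 1→0: ·
e5 deliver 2→0: 0[prim,v=0,q]
e6 deliver 0→2: ·
e7 timeout(0): 0[back,v=1,q]
e8 deliver 0→2: 2[back,v=1,q]
e9 deliver 0→2: ·
e10 timeout(2): 2[prim,v=2,q]
e11 crash(1): 1[✗back,v=0,-]
e12 propose(0,'y'): ·
e13 deliver 0→1: ·
e14 deliver 1→0: ·
e15 deliver 2→0: 0[back,v=2,q]
e16 recover(1): 1[back,v=0,-]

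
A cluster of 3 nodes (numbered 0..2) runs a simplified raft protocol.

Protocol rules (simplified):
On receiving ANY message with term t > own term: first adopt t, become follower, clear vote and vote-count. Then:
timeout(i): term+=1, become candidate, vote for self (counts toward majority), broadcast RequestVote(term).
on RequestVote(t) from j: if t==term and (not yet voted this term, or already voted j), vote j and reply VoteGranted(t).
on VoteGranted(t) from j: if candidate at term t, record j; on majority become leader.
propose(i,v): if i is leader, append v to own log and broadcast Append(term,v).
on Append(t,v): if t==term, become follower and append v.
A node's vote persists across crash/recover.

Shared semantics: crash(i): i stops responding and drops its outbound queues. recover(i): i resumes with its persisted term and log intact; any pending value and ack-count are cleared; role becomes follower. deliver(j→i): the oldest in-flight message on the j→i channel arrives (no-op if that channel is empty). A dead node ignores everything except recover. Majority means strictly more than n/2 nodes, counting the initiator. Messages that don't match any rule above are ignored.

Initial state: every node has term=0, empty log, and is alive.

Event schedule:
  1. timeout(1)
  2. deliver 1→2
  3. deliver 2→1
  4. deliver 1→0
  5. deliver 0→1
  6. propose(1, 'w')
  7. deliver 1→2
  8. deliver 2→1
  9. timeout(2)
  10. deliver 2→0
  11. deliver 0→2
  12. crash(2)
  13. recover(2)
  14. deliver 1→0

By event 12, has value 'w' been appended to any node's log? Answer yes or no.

[1] timeout(1) → N1(cand t1 [-])
[2] deliver 1→2 → N2(foll t1 [-])
[3] deliver 2→1 → N1(lead t1 [-])
[4] deliver 1→0 → N0(foll t1 [-])
[5] deliver 0→1 → ∅
[6] propose(1,'w') → N1(lead t1 [w])
[7] deliver 1→2 → N2(foll t1 [w])
[8] deliver 2→1 → ∅
[9] timeout(2) → N2(cand t2 [w])
[10] deliver 2→0 → N0(foll t2 [-])
[11] deliver 0→2 → N2(lead t2 [w])
[12] crash(2) → N2(✗lead t2 [w])

yes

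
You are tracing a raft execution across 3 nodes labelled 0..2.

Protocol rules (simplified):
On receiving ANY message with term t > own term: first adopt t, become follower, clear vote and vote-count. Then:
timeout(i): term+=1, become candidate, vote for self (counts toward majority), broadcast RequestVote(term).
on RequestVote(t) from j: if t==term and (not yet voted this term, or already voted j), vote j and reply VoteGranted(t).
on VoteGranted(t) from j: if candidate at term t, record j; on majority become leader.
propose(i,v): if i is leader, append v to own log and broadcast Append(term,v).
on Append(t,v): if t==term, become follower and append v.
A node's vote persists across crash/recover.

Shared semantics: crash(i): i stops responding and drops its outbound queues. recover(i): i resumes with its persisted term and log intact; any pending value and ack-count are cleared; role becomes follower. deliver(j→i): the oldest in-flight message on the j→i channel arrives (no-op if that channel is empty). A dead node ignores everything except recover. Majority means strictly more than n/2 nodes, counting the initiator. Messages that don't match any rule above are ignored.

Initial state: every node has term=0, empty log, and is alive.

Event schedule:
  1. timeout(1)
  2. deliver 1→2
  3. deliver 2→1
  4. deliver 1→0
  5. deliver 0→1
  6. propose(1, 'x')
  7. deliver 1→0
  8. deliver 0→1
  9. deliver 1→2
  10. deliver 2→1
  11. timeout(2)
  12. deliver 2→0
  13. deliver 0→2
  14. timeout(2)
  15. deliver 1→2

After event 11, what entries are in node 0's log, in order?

x

e1 timeout(1): 1[cand,t=1,-]
e2 deliver 1→2: 2[foll,t=1,-]
e3 deliver 2→1: 1[lead,t=1,-]
e4 deliver 1→0: 0[foll,t=1,-]
e5 deliver 0→1: ·
e6 propose(1,'x'): 1[lead,t=1,x]
e7 deliver 1→0: 0[foll,t=1,x]
e8 deliver 0→1: ·
e9 deliver 1→2: 2[foll,t=1,x]
e10 deliver 2→1: ·
e11 timeout(2): 2[cand,t=2,x]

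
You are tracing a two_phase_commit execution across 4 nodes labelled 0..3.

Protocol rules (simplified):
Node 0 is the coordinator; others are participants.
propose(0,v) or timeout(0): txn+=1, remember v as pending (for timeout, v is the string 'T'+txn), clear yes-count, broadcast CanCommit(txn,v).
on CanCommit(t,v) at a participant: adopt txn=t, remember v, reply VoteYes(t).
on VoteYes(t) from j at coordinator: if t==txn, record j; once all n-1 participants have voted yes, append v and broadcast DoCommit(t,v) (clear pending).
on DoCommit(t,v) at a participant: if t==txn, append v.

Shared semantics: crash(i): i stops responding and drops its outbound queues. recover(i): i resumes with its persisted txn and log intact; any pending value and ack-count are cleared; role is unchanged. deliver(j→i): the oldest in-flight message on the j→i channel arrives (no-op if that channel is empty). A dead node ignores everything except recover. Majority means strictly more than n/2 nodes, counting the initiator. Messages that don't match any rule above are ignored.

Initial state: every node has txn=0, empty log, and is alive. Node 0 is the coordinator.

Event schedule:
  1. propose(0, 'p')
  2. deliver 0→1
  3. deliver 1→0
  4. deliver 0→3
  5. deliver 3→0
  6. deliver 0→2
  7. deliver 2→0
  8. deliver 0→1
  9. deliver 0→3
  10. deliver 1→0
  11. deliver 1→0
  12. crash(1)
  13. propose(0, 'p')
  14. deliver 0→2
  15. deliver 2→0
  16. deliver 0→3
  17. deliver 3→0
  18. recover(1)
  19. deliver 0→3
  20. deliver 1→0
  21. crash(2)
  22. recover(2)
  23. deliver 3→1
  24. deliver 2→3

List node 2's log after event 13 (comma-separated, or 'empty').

empty

after 1 — propose(0,'p'): n0:coor/t1/[-]
after 2 — deliver 0→1: n1:part/t1/[-]
after 3 — deliver 1→0: ·
after 4 — deliver 0→3: n3:part/t1/[-]
after 5 — deliver 3→0: ·
after 6 — deliver 0→2: n2:part/t1/[-]
after 7 — deliver 2→0: n0:coor/t1/[p]
after 8 — deliver 0→1: n1:part/t1/[p]
after 9 — deliver 0→3: n3:part/t1/[p]
after 10 — deliver 1→0: ·
after 11 — deliver 1→0: ·
after 12 — crash(1): n1:✗part/t1/[p]
after 13 — propose(0,'p'): n0:coor/t2/[p]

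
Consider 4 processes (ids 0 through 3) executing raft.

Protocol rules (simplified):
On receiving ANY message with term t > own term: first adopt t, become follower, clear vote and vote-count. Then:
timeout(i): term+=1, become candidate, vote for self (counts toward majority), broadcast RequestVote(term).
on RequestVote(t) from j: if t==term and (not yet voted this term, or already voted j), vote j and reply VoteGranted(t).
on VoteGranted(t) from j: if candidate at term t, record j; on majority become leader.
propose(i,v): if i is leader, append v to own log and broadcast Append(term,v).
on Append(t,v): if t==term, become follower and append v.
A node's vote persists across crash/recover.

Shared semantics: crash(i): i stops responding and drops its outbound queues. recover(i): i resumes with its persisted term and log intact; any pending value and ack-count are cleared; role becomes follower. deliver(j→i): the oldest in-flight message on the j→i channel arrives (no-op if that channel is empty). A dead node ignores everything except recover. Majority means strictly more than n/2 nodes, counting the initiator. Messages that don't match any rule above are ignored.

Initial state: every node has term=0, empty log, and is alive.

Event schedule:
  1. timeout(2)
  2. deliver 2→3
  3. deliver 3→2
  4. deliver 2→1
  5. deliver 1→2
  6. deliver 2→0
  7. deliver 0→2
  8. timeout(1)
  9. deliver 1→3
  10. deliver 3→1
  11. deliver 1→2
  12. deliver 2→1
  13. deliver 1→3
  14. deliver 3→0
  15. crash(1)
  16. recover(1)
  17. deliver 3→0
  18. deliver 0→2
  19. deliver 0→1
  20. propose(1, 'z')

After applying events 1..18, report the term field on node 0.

1

step 1 timeout(2): 2={cand,t=1,log=-}
step 2 deliver 2→3: 3={foll,t=1,log=-}
step 3 deliver 3→2: —
step 4 deliver 2→1: 1={foll,t=1,log=-}
step 5 deliver 1→2: 2={lead,t=1,log=-}
step 6 deliver 2→0: 0={foll,t=1,log=-}
step 7 deliver 0→2: —
step 8 timeout(1): 1={cand,t=2,log=-}
step 9 deliver 1→3: 3={foll,t=2,log=-}
step 10 deliver 3→1: —
step 11 deliver 1→2: 2={foll,t=2,log=-}
step 12 deliver 2→1: 1={lead,t=2,log=-}
step 13 deliver 1→3: —
step 14 deliver 3→0: —
step 15 crash(1): 1={✗lead,t=2,log=-}
step 16 recover(1): 1={foll,t=2,log=-}
step 17 deliver 3→0: —
step 18 deliver 0→2: —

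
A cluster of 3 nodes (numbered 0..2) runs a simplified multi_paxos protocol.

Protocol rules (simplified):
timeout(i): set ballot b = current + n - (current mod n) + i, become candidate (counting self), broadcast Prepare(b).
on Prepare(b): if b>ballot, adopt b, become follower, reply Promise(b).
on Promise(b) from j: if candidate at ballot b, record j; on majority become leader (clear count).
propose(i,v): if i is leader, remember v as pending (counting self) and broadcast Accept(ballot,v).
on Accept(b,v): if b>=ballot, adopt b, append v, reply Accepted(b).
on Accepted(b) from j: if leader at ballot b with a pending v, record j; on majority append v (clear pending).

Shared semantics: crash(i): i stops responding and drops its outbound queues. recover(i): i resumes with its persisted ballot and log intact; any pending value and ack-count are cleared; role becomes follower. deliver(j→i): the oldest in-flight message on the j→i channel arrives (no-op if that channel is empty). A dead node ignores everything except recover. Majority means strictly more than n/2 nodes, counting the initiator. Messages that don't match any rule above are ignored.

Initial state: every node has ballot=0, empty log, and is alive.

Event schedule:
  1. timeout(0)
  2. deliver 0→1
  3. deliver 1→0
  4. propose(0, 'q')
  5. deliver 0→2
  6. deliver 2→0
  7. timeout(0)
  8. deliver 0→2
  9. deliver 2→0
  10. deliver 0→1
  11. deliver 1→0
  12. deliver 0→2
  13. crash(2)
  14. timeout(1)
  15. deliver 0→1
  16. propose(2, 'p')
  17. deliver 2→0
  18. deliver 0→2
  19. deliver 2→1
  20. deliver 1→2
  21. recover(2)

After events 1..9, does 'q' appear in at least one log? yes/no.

e1 timeout(0): 0[cand,b=3,-]
e2 deliver 0→1: 1[foll,b=3,-]
e3 deliver 1→0: 0[lead,b=3,-]
e4 propose(0,'q'): ·
e5 deliver 0→2: 2[foll,b=3,-]
e6 deliver 2→0: ·
e7 timeout(0): 0[cand,b=6,-]
e8 deliver 0→2: 2[foll,b=3,q]
e9 deliver 2→0: ·

yes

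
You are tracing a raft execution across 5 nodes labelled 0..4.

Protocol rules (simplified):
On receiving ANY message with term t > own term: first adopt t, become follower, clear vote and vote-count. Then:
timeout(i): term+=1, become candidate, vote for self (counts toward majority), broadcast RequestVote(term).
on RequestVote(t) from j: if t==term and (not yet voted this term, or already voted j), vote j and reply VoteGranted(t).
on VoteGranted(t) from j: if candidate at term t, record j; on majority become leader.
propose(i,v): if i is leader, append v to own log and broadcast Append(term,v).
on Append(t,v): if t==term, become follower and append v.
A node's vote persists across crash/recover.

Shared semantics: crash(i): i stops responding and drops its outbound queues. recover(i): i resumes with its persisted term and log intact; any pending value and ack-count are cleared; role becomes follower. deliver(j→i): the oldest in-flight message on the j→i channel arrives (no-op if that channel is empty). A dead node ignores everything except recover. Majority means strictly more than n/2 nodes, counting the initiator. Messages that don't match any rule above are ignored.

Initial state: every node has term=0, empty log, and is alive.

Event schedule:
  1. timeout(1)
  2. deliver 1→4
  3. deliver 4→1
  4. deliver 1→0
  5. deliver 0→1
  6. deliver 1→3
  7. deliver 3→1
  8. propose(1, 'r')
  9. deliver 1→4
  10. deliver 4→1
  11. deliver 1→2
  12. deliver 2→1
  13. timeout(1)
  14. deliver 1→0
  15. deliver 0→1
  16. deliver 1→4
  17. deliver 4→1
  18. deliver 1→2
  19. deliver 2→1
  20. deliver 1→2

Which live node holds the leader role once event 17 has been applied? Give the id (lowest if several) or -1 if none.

-1

1. timeout(1):  <1:cand t1 ->
2. deliver 1→4:  <4:foll t1 ->
3. deliver 4→1:  nop
4. deliver 1→0:  <0:foll t1 ->
5. deliver 0→1:  <1:lead t1 ->
6. deliver 1→3:  <3:foll t1 ->
7. deliver 3→1:  nop
8. propose(1,'r'):  <1:lead t1 r>
9. deliver 1→4:  <4:foll t1 r>
10. deliver 4→1:  nop
11. deliver 1→2:  <2:foll t1 ->
12. deliver 2→1:  nop
13. timeout(1):  <1:cand t2 r>
14. deliver 1→0:  <0:foll t1 r>
15. deliver 0→1:  nop
16. deliver 1→4:  <4:foll t2 r>
17. deliver 4→1:  nop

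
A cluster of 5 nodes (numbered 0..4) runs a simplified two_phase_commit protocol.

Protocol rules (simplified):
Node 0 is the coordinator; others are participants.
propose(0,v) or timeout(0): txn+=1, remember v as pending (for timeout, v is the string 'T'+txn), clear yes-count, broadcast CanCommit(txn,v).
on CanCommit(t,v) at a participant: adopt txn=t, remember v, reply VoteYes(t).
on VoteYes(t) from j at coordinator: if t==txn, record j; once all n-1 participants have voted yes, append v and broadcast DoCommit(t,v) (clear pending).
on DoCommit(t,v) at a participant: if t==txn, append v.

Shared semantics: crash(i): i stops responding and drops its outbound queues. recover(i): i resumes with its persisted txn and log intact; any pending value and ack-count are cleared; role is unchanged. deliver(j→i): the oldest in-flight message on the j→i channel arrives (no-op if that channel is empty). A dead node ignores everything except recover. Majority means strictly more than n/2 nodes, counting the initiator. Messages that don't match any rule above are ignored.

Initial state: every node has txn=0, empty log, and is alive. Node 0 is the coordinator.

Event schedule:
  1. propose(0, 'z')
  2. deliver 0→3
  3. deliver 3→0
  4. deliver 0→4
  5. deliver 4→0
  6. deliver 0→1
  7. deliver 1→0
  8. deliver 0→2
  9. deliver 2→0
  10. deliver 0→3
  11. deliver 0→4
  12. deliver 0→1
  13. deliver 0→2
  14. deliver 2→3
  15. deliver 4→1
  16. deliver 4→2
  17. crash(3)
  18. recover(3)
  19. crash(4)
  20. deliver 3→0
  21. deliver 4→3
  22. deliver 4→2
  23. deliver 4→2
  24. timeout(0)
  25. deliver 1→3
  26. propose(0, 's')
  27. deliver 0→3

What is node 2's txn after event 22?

[1] propose(0,'z') → N0(coor t1 [-])
[2] deliver 0→3 → N3(part t1 [-])
[3] deliver 3→0 → ∅
[4] deliver 0→4 → N4(part t1 [-])
[5] deliver 4→0 → ∅
[6] deliver 0→1 → N1(part t1 [-])
[7] deliver 1→0 → ∅
[8] deliver 0→2 → N2(part t1 [-])
[9] deliver 2→0 → N0(coor t1 [z])
[10] deliver 0→3 → N3(part t1 [z])
[11] deliver 0→4 → N4(part t1 [z])
[12] deliver 0→1 → N1(part t1 [z])
[13] deliver 0→2 → N2(part t1 [z])
[14] deliver 2→3 → ∅
[15] deliver 4→1 → ∅
[16] deliver 4→2 → ∅
[17] crash(3) → N3(✗part t1 [z])
[18] recover(3) → N3(part t1 [z])
[19] crash(4) → N4(✗part t1 [z])
[20] deliver 3→0 → ∅
[21] deliver 4→3 → ∅
[22] deliver 4→2 → ∅

1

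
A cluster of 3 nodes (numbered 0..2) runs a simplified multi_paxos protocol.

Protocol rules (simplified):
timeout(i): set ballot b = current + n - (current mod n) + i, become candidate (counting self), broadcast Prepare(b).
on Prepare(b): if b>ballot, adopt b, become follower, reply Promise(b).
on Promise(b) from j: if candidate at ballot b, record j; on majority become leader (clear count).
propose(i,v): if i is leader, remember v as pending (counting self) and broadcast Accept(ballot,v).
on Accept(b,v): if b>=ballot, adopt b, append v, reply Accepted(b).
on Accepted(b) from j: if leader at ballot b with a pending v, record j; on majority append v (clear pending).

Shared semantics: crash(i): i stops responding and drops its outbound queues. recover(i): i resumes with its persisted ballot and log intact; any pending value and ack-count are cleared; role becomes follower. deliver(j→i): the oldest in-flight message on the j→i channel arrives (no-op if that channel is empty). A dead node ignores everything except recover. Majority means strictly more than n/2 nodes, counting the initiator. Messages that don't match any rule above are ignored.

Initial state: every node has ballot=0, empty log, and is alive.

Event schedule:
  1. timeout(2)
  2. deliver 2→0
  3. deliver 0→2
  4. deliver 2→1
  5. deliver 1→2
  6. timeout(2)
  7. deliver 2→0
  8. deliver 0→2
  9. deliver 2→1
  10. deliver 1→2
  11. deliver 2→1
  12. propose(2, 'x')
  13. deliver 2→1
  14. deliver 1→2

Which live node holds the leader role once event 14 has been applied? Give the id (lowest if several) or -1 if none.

1. timeout(2):  <2:cand b5 ->
2. deliver 2→0:  <0:foll b5 ->
3. deliver 0→2:  <2:lead b5 ->
4. deliver 2→1:  <1:foll b5 ->
5. deliver 1→2:  nop
6. timeout(2):  <2:cand b8 ->
7. deliver 2→0:  <0:foll b8 ->
8. deliver 0→2:  <2:lead b8 ->
9. deliver 2→1:  <1:foll b8 ->
10. deliver 1→2:  nop
11. deliver 2→1:  nop
12. propose(2,'x'):  nop
13. deliver 2→1:  <1:foll b8 x>
14. deliver 1→2:  <2:lead b8 x>

2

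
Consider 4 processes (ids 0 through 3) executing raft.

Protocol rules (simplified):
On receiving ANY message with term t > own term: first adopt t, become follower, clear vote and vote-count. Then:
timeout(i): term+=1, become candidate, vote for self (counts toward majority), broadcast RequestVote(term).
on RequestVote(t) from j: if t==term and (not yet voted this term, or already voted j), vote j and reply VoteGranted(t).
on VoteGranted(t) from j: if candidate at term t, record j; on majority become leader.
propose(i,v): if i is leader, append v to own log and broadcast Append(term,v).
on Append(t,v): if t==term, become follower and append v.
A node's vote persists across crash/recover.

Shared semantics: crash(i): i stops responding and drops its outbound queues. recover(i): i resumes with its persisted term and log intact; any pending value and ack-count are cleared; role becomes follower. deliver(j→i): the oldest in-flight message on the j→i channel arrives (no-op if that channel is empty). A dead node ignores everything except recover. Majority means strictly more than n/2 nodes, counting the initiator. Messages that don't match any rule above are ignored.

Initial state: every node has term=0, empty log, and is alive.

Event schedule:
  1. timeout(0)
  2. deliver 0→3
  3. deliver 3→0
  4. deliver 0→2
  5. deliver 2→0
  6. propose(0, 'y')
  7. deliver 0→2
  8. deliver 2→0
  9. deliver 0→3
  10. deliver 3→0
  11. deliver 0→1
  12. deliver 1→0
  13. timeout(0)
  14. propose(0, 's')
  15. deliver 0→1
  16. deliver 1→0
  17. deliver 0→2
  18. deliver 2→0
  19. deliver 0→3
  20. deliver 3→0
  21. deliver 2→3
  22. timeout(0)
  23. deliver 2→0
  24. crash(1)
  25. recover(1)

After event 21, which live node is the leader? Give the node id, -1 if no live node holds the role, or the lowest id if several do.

0

e1 timeout(0): 0[cand,t=1,-]
e2 deliver 0→3: 3[foll,t=1,-]
e3 deliver 3→0: ·
e4 deliver 0→2: 2[foll,t=1,-]
e5 deliver 2→0: 0[lead,t=1,-]
e6 propose(0,'y'): 0[lead,t=1,y]
e7 deliver 0→2: 2[foll,t=1,y]
e8 deliver 2→0: ·
e9 deliver 0→3: 3[foll,t=1,y]
e10 deliver 3→0: ·
e11 deliver 0→1: 1[foll,t=1,-]
e12 deliver 1→0: ·
e13 timeout(0): 0[cand,t=2,y]
e14 propose(0,'s'): ·
e15 deliver 0→1: 1[foll,t=1,y]
e16 deliver 1→0: ·
e17 deliver 0→2: 2[foll,t=2,y]
e18 deliver 2→0: ·
e19 deliver 0→3: 3[foll,t=2,y]
e20 deliver 3→0: 0[lead,t=2,y]
e21 deliver 2→3: ·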